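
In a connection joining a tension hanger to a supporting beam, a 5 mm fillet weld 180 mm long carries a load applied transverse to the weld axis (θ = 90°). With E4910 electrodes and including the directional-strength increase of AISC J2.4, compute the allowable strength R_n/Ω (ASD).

E49XX → F_EXX = 490 MPa.
t_e = 0.707 × 5 = 3.535 mm; A_we = 3.535 × 180 = 636.3 mm².
Directional factor: 1.0 + 0.5 sin^1.5(90°) = 1.5.
F_nw = 0.6 × 490 × 1.5 = 441 MPa.
R_n/Ω = (441 × 636.3) / 2.0 × 10⁻³ = 140.3 kN.

R_n/Ω ≈ 140 kN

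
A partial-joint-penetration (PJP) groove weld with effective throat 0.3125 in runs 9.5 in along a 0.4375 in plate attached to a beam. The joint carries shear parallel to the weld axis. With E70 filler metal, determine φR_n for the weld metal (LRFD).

E70XX → F_EXX = 70 ksi.
Effective throat (given) t_e = 0.3125 in.
A_we = 0.3125 × 9.5 = 2.969 in².
F_nw = 0.6 F_EXX = 42 ksi.
φR_n = 0.75 × 42 × 2.969 = 93.52 kip.

φR_n ≈ 93.5 kip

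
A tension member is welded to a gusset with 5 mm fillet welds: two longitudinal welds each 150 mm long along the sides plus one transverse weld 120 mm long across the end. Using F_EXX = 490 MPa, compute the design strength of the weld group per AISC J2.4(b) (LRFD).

t_e = 0.707 × 5 = 3.535 mm.
R_nwl = 0.6 × 490 × 3.535 × 300 × 10⁻³ = 311.8 kN (longitudinal, 2 welds).
R_nwt = 0.6 × 490 × 3.535 × 120 × 10⁻³ = 124.7 kN (transverse, base value).
(i) R_nwl + R_nwt = 436.5 kN; (ii) 0.85 R_nwl + 1.5 R_nwt = 452.1 kN.
R_n = max = 452.1 kN [governs: (ii)]; φR_n = 339.1 kN.

φR_n ≈ 339 kN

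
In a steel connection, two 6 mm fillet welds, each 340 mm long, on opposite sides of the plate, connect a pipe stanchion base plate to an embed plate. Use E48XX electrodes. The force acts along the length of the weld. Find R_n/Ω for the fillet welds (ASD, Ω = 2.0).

R_n/Ω ≈ 415 kN

E48XX → F_EXX = 480 MPa.
Effective throat t_e = 0.707 × 6 = 4.242 mm.
Total length L = 680 mm; A_we = 4.242 × 680 = 2885 mm².
F_nw = 0.6 F_EXX = 0.6 × 480 = 288 MPa.
R_n = 288 × 2885 × 10⁻³ = 830.8 kN; R_n/Ω = 830.8/2.0 = 415.4 kN.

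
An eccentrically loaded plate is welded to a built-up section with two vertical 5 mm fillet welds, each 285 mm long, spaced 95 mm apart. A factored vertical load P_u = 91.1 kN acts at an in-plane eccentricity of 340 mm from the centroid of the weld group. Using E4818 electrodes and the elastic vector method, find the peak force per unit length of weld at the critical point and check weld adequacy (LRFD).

E48XX → F_EXX = 480 MPa.
Total weld length L_w = 570 mm. Treat welds as unit-width lines.
Polar moment about centroid: J = 2[d³/12 + d(b/2)²] = 2[285³/12 + 285×47.5²] = 5144000 mm³.
Direct shear f_v = P/L_w = 91.1×10³ / 570 = 159.8 N/mm (vertical).
Torsion M = P·e = 91.1×10³ × 340 = 30974000 N·mm.
Critical point at (x, y) = (47.5, 142.5) from centroid. f_tx = M·y/J = 858 N/mm; f_ty = M·x/J = 286 N/mm.
Resultant f_max = √[f_tx² + (f_v + f_ty)²] = √[858² + (159.8 + 286)²] = 966.9 N/mm.
Capacity per unit length: φr_n = 0.75 × 0.6 × 480 × (0.707 × 5) = 763.6 N/mm.
966.9 > 763.6 → NOT adequate.

f_max ≈ 967 N/mm; NOT adequate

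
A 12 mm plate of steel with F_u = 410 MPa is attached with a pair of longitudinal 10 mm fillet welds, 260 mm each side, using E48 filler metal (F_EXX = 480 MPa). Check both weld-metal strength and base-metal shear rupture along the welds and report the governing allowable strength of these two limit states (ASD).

R_n/Ω ≈ 529 kN (weld metal governs)

t_e = 0.707 × 10 = 7.07 mm; L = 520 mm.
Weld metal: R_n/Ω = (1/2.0) × 0.6 × 480 × 7.07 × 520 × 10⁻³ = 529.4 kN.
Base metal (shear rupture): R_n/Ω = (1/2.0) × 0.6 × 410 × 12 × 520 × 10⁻³ = 767.5 kN.
Governing: weld metal.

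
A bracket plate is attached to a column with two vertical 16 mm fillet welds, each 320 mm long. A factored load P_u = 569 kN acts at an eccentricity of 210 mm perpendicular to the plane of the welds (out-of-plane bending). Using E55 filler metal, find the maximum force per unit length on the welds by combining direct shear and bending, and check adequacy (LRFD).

f_max ≈ 3610 N/mm; NOT adequate

E55XX → F_EXX = 550 MPa.
L_w = 2 × 320 = 640 mm; section modulus (unit throat) S = 2 × L²/6 = 34130 mm².
Direct shear f_v = P/L_w = 569×10³/640 = 889.1 N/mm.
Moment M = P × e = 569×10³ × 210 = 119490000 N·mm; bending f_b = M/S = 3501 N/mm.
f_max = √(f_v² + f_b²) = √(889.1² + 3501²) = 3612 N/mm.
φr_n = 0.75 × 0.6 × 550 × (0.707 × 16) = 2800 N/mm → NOT adequate.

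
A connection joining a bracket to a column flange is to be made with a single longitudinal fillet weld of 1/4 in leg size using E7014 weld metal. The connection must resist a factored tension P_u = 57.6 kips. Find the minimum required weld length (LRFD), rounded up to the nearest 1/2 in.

L = 10.5 in

E70XX → F_EXX = 70 ksi.
Throat t_e = 0.707 × 0.25 = 0.1767 in.
φr_n = 0.75 × 0.6 × 70 × 0.1767 = 5.568 kips/in.
L_req = P_u / φr_n = 57.6 / 5.568 = 10.35 in total.
Round up → use L = 10.5 in.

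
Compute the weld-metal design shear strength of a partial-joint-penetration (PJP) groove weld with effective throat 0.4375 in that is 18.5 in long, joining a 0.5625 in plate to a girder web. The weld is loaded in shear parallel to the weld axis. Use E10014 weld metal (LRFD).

E100XX → F_EXX = 100 ksi.
Effective throat (given) t_e = 0.4375 in.
A_we = 0.4375 × 18.5 = 8.094 in².
F_nw = 0.6 F_EXX = 60 ksi.
φR_n = 0.75 × 60 × 8.094 = 364.2 kips.

φR_n ≈ 364 kips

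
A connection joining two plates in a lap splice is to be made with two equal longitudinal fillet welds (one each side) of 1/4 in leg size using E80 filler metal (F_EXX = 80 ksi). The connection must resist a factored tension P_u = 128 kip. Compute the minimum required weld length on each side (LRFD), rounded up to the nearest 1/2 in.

Throat t_e = 0.707 × 0.25 = 0.1767 in.
φr_n = 0.75 × 0.6 × 80 × 0.1767 = 6.363 kip/in.
L_req = P_u / φr_n = 128 / 6.363 = 20.12 in total.
Per side: 20.12 / 2 = 10.06 in.
Round up → use L = 10.5 in on each side.

L = 10.5 in on each side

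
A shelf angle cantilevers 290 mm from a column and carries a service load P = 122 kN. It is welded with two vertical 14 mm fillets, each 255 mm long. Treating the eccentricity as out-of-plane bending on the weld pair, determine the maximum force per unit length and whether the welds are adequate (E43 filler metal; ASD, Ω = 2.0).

E43XX → F_EXX = 430 MPa.
L_w = 2 × 255 = 510 mm; section modulus (unit throat) S = 2 × L²/6 = 21680 mm².
Direct shear f_v = P/L_w = 122×10³/510 = 239.2 N/mm.
Moment M = P × e = 122×10³ × 290 = 35380000 N·mm; bending f_b = M/S = 1632 N/mm.
f_max = √(f_v² + f_b²) = √(239.2² + 1632²) = 1650 N/mm.
r_n/Ω = (1/2.0) × 0.6 × 430 × (0.707 × 14) = 1277 N/mm → NOT adequate.

f_max ≈ 1650 N/mm; NOT adequate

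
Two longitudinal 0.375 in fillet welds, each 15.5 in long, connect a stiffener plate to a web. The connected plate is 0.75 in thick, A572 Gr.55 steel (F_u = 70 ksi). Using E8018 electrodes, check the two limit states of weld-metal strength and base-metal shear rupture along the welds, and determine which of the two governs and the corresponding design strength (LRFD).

E80XX → F_EXX = 80 ksi.
t_e = 0.707 × 0.375 = 0.2651 in; L = 31 in.
Weld metal: φR_n = 0.75 × 0.6 × 80 × 0.2651 × 31 = 295.9 kips.
Base metal (shear rupture): φR_n = 0.75 × 0.6 × 70 × 0.75 × 31 = 732.4 kips.
Governing: weld metal.

φR_n ≈ 296 kips (weld metal governs)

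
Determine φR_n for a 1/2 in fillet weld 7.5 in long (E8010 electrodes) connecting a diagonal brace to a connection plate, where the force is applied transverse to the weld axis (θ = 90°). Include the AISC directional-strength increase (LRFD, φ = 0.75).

φR_n ≈ 143 kips

E80XX → F_EXX = 80 ksi.
t_e = 0.707 × 0.5 = 0.3535 in; A_we = 0.3535 × 7.5 = 2.651 in².
Directional factor: 1.0 + 0.5 sin^1.5(90°) = 1.5.
F_nw = 0.6 × 80 × 1.5 = 72 ksi.
φR_n = 0.75 × 72 × 2.651 = 143.2 kips.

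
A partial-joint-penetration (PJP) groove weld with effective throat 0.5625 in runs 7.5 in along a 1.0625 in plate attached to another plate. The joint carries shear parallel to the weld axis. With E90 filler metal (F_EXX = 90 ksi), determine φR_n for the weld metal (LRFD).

φR_n ≈ 171 kip

Effective throat (given) t_e = 0.5625 in.
A_we = 0.5625 × 7.5 = 4.219 in².
F_nw = 0.6 F_EXX = 54 ksi.
φR_n = 0.75 × 54 × 4.219 = 170.9 kip.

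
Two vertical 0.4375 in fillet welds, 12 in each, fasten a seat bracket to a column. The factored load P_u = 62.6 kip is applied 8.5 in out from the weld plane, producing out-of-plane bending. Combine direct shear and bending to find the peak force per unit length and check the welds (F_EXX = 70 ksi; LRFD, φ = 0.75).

L_w = 2 × 12 = 24 in; section modulus (unit throat) S = 2 × L²/6 = 48 in².
Direct shear f_v = P/L_w = 62.6/24 = 2.608 kip/in.
Moment M = P × e = 62.6 × 8.5 = 532.1 kip·in; bending f_b = M/S = 11.09 kip/in.
f_max = √(f_v² + f_b²) = √(2.608² + 11.09²) = 11.39 kip/in.
φr_n = 0.75 × 0.6 × 70 × (0.707 × 0.4375) = 9.743 kip/in → NOT adequate.

f_max ≈ 11.4 kip/in; NOT adequate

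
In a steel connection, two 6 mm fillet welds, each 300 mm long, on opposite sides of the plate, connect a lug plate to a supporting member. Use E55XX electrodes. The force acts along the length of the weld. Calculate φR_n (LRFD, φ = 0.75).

E55XX → F_EXX = 550 MPa.
Effective throat t_e = 0.707 × 6 = 4.242 mm.
Total length L = 600 mm; A_we = 4.242 × 600 = 2545 mm².
F_nw = 0.6 F_EXX = 0.6 × 550 = 330 MPa.
φR_n = 0.75 × 330 × 2545 × 10⁻³ = 629.9 kN.

φR_n ≈ 630 kN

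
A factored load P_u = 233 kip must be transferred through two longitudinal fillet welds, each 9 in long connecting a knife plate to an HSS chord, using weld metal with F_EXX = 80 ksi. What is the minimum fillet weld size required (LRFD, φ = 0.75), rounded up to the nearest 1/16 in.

Total weld length L = 18 in.
Required throat t_e = P_u / (φ × 0.6 F_EXX × L) = 233 / (0.75 × 0.6 × 80 × 18) = 0.3596 in.
Required leg w = t_e / 0.707 = 0.5086 in → use 9/16 in.

w = 9/16 in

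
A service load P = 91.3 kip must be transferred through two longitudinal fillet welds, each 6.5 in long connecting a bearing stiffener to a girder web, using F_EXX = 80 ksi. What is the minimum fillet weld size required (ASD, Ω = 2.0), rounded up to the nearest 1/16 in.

Total weld length L = 13 in.
Required throat t_e = P × Ω / (0.6 F_EXX × L) = 91.3 × 2.0 / (0.6 × 80 × 13) = 0.2926 in.
Required leg w = t_e / 0.707 = 0.4139 in → use 7/16 in.

w = 7/16 in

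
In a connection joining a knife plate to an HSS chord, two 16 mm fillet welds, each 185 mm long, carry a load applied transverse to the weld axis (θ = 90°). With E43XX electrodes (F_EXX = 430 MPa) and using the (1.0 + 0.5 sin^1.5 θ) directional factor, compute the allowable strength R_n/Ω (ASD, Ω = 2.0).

R_n/Ω ≈ 810 kN

t_e = 0.707 × 16 = 11.31 mm; A_we = 11.31 × 370 = 4185 mm².
Directional factor: 1.0 + 0.5 sin^1.5(90°) = 1.5.
F_nw = 0.6 × 430 × 1.5 = 387 MPa.
R_n/Ω = (387 × 4185) / 2.0 × 10⁻³ = 809.9 kN.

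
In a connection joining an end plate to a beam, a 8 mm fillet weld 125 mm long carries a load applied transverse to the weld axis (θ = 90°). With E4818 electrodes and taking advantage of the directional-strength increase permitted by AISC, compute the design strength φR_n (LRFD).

φR_n ≈ 229 kN

E48XX → F_EXX = 480 MPa.
t_e = 0.707 × 8 = 5.656 mm; A_we = 5.656 × 125 = 707 mm².
Directional factor: 1.0 + 0.5 sin^1.5(90°) = 1.5.
F_nw = 0.6 × 480 × 1.5 = 432 MPa.
φR_n = 0.75 × 432 × 707 × 10⁻³ = 229.1 kN.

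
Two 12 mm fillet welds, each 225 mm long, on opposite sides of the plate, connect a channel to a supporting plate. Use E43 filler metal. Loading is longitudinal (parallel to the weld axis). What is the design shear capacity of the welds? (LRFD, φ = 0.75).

E43XX → F_EXX = 430 MPa.
Effective throat t_e = 0.707 × 12 = 8.484 mm.
Total length L = 450 mm; A_we = 8.484 × 450 = 3818 mm².
F_nw = 0.6 F_EXX = 0.6 × 430 = 258 MPa.
φR_n = 0.75 × 258 × 3818 × 10⁻³ = 738.7 kN.

φR_n ≈ 739 kN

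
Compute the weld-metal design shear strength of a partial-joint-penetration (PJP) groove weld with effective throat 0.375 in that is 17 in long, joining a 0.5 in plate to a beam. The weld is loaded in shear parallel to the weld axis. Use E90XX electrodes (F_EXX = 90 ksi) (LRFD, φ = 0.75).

Effective throat (given) t_e = 0.375 in.
A_we = 0.375 × 17 = 6.375 in².
F_nw = 0.6 F_EXX = 54 ksi.
φR_n = 0.75 × 54 × 6.375 = 258.2 kip.

φR_n ≈ 258 kip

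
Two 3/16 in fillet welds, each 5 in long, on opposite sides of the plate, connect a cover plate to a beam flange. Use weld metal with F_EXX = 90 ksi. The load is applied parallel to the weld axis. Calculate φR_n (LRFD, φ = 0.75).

φR_n ≈ 53.7 kips

Effective throat t_e = 0.707 × 0.1875 = 0.1326 in.
Total length L = 10 in; A_we = 0.1326 × 10 = 1.326 in².
F_nw = 0.6 F_EXX = 0.6 × 90 = 54 ksi.
φR_n = 0.75 × 54 × 1.326 = 53.69 kips.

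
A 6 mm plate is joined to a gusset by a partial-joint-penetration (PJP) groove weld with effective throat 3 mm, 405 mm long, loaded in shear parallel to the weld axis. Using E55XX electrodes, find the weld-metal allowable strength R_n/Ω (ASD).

E55XX → F_EXX = 550 MPa.
Effective throat (given) t_e = 3 mm.
A_we = 3 × 405 = 1215 mm².
F_nw = 0.6 F_EXX = 330 MPa.
R_n/Ω = (330 × 1215) / 2.0 × 10⁻³ = 200.5 kN.

R_n/Ω ≈ 200 kN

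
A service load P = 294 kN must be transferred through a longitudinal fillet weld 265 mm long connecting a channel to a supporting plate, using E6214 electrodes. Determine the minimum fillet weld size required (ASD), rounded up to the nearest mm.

E62XX → F_EXX = 620 MPa.
Total weld length L = 265 mm.
Required throat t_e = P × Ω / (0.6 F_EXX × L) = 294 × 2.0 / (0.6 × 620 × 265 × 10⁻³) = 5.965 mm.
Required leg w = t_e / 0.707 = 8.437 mm → use 9 mm.

w = 9 mm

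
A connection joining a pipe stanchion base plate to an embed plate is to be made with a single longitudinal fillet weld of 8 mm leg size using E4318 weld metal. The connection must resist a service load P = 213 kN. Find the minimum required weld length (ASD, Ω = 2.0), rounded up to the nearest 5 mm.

E43XX → F_EXX = 430 MPa.
Throat t_e = 0.707 × 8 = 5.656 mm.
r_n/Ω = (0.6 × 430 × 5.656) / 2.0 = 729.6 N/mm = 0.7296 kN/mm.
L_req = P / (r_n/Ω) = 213 / 0.7296 = 291.9 mm total.
Round up → use L = 295 mm.

L = 295 mm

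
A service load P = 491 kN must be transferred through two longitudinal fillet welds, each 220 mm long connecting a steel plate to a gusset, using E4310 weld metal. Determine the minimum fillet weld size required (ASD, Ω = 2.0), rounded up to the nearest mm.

w = 13 mm

E43XX → F_EXX = 430 MPa.
Total weld length L = 440 mm.
Required throat t_e = P × Ω / (0.6 F_EXX × L) = 491 × 2.0 / (0.6 × 430 × 440 × 10⁻³) = 8.65 mm.
Required leg w = t_e / 0.707 = 12.24 mm → use 13 mm.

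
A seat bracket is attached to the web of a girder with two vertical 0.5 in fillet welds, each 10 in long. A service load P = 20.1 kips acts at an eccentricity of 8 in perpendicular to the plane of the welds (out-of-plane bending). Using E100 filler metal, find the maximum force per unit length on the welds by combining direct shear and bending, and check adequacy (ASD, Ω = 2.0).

E100XX → F_EXX = 100 ksi.
L_w = 2 × 10 = 20 in; section modulus (unit throat) S = 2 × L²/6 = 33.33 in².
Direct shear f_v = P/L_w = 20.1/20 = 1.005 kip/in.
Moment M = P × e = 20.1 × 8 = 160.8 kip·in; bending f_b = M/S = 4.824 kip/in.
f_max = √(f_v² + f_b²) = √(1.005² + 4.824²) = 4.928 kip/in.
r_n/Ω = (1/2.0) × 0.6 × 100 × (0.707 × 0.5) = 10.6 kip/in → adequate.

f_max ≈ 4.93 kip/in; adequate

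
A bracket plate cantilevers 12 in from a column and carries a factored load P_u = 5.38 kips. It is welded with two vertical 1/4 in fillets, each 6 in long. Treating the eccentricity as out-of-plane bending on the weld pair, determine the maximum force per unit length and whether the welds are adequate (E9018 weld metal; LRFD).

E90XX → F_EXX = 90 ksi.
L_w = 2 × 6 = 12 in; section modulus (unit throat) S = 2 × L²/6 = 12 in².
Direct shear f_v = P/L_w = 5.38/12 = 0.4483 kip/in.
Moment M = P × e = 5.38 × 12 = 64.56 kip·in; bending f_b = M/S = 5.38 kip/in.
f_max = √(f_v² + f_b²) = √(0.4483² + 5.38²) = 5.399 kip/in.
φr_n = 0.75 × 0.6 × 90 × (0.707 × 0.25) = 7.158 kip/in → adequate.

f_max ≈ 5.4 kip/in; adequate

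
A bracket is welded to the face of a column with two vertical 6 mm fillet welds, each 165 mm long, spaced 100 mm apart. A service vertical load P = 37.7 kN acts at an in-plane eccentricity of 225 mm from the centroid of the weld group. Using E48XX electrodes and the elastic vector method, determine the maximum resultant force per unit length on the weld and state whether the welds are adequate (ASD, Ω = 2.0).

f_max ≈ 587 N/mm; adequate

E48XX → F_EXX = 480 MPa.
Total weld length L_w = 330 mm. Treat welds as unit-width lines.
Polar moment about centroid: J = 2[d³/12 + d(b/2)²] = 2[165³/12 + 165×50²] = 1574000 mm³.
Direct shear f_v = P/L_w = 37.7×10³ / 330 = 114.2 N/mm (vertical).
Torsion M = P·e = 37.7×10³ × 225 = 8482500 N·mm.
Critical point at (x, y) = (50, 82.5) from centroid. f_tx = M·y/J = 444.7 N/mm; f_ty = M·x/J = 269.5 N/mm.
Resultant f_max = √[f_tx² + (f_v + f_ty)²] = √[444.7² + (114.2 + 269.5)²] = 587.4 N/mm.
Capacity per unit length: r_n/Ω = (1/2.0) × 0.6 × 480 × (0.707 × 6) = 610.8 N/mm.
587.4 ≤ 610.8 → adequate.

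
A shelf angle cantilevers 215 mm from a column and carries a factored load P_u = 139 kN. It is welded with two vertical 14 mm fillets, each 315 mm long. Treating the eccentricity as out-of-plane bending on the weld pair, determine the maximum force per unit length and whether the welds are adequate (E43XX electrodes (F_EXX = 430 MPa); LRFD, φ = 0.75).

L_w = 2 × 315 = 630 mm; section modulus (unit throat) S = 2 × L²/6 = 33080 mm².
Direct shear f_v = P/L_w = 139×10³/630 = 220.6 N/mm.
Moment M = P × e = 139×10³ × 215 = 29885000 N·mm; bending f_b = M/S = 903.6 N/mm.
f_max = √(f_v² + f_b²) = √(220.6² + 903.6²) = 930.1 N/mm.
φr_n = 0.75 × 0.6 × 430 × (0.707 × 14) = 1915 N/mm → adequate.

f_max ≈ 930 N/mm; adequate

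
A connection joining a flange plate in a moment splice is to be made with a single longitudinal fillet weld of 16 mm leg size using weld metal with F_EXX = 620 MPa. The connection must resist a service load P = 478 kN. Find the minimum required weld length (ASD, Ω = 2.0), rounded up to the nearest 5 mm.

Throat t_e = 0.707 × 16 = 11.31 mm.
r_n/Ω = (0.6 × 620 × 11.31) / 2.0 = 2104 N/mm = 2.104 kN/mm.
L_req = P / (r_n/Ω) = 478 / 2.104 = 227.2 mm total.
Round up → use L = 230 mm.

L = 230 mm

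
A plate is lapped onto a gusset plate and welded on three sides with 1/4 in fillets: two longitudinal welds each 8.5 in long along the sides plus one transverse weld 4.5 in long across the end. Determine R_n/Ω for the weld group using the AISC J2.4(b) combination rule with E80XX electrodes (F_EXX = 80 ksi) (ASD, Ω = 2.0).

R_n/Ω ≈ 91.2 kips

t_e = 0.707 × 0.25 = 0.1767 in.
R_nwl = 0.6 × 80 × 0.1767 × 17 = 144.2 kips (longitudinal, 2 welds).
R_nwt = 0.6 × 80 × 0.1767 × 4.5 = 38.18 kips (transverse, base value).
(i) R_nwl + R_nwt = 182.4 kips; (ii) 0.85 R_nwl + 1.5 R_nwt = 179.9 kips.
R_n = max = 182.4 kips [governs: (i)]; R_n/Ω = 91.2 kips.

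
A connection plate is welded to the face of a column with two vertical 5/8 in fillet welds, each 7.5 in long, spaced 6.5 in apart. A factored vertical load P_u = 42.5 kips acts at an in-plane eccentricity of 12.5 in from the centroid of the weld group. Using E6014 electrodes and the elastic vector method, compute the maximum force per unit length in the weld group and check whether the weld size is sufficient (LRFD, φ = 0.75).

E60XX → F_EXX = 60 ksi.
Total weld length L_w = 15 in. Treat welds as unit-width lines.
Polar moment about centroid: J = 2[d³/12 + d(b/2)²] = 2[7.5³/12 + 7.5×3.25²] = 228.8 in³.
Direct shear f_v = P/L_w = 42.5 / 15 = 2.833 kip/in (vertical).
Torsion M = P·e = 42.5 × 12.5 = 531.25 kip·in.
Critical point at (x, y) = (3.25, 3.75) from centroid. f_tx = M·y/J = 8.709 kip/in; f_ty = M·x/J = 7.548 kip/in.
Resultant f_max = √[f_tx² + (f_v + f_ty)²] = √[8.709² + (2.833 + 7.548)²] = 13.55 kip/in.
Capacity per unit length: φr_n = 0.75 × 0.6 × 60 × (0.707 × 0.625) = 11.93 kip/in.
13.55 > 11.93 → NOT adequate.

f_max ≈ 13.6 kip/in; NOT adequate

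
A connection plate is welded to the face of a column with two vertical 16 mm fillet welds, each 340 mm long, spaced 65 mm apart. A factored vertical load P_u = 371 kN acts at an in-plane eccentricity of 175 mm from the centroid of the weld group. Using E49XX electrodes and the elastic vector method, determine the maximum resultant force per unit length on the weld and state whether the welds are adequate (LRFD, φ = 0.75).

E49XX → F_EXX = 490 MPa.
Total weld length L_w = 680 mm. Treat welds as unit-width lines.
Polar moment about centroid: J = 2[d³/12 + d(b/2)²] = 2[340³/12 + 340×32.5²] = 7269000 mm³.
Direct shear f_v = P/L_w = 371×10³ / 680 = 545.6 N/mm (vertical).
Torsion M = P·e = 371×10³ × 175 = 64925000 N·mm.
Critical point at (x, y) = (32.5, 170) from centroid. f_tx = M·y/J = 1518 N/mm; f_ty = M·x/J = 290.3 N/mm.
Resultant f_max = √[f_tx² + (f_v + f_ty)²] = √[1518² + (545.6 + 290.3)²] = 1733 N/mm.
Capacity per unit length: φr_n = 0.75 × 0.6 × 490 × (0.707 × 16) = 2494 N/mm.
1733 ≤ 2494 → adequate.

f_max ≈ 1730 N/mm; adequate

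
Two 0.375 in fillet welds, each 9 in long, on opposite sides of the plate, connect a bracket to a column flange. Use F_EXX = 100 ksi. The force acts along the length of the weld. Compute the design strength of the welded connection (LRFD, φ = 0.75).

φR_n ≈ 215 kips

Effective throat t_e = 0.707 × 0.375 = 0.2651 in.
Total length L = 18 in; A_we = 0.2651 × 18 = 4.772 in².
F_nw = 0.6 F_EXX = 0.6 × 100 = 60 ksi.
φR_n = 0.75 × 60 × 4.772 = 214.8 kips.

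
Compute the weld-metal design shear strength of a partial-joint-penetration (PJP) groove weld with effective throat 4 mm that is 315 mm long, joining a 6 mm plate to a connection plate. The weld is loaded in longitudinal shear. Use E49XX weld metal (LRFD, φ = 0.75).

φR_n ≈ 278 kN

E49XX → F_EXX = 490 MPa.
Effective throat (given) t_e = 4 mm.
A_we = 4 × 315 = 1260 mm².
F_nw = 0.6 F_EXX = 294 MPa.
φR_n = 0.75 × 294 × 1260 × 10⁻³ = 277.8 kN.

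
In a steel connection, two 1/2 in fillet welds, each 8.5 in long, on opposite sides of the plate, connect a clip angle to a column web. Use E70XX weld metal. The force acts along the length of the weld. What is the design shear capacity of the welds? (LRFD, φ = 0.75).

φR_n ≈ 189 kips

E70XX → F_EXX = 70 ksi.
Effective throat t_e = 0.707 × 0.5 = 0.3535 in.
Total length L = 17 in; A_we = 0.3535 × 17 = 6.01 in².
F_nw = 0.6 F_EXX = 0.6 × 70 = 42 ksi.
φR_n = 0.75 × 42 × 6.01 = 189.3 kips.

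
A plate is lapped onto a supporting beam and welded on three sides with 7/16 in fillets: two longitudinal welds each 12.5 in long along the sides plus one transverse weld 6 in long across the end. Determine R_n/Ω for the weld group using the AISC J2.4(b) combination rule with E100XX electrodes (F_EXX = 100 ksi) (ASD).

R_n/Ω ≈ 288 kips

t_e = 0.707 × 0.4375 = 0.3093 in.
R_nwl = 0.6 × 100 × 0.3093 × 25 = 464 kips (longitudinal, 2 welds).
R_nwt = 0.6 × 100 × 0.3093 × 6 = 111.4 kips (transverse, base value).
(i) R_nwl + R_nwt = 575.3 kips; (ii) 0.85 R_nwl + 1.5 R_nwt = 561.4 kips.
R_n = max = 575.3 kips [governs: (i)]; R_n/Ω = 287.7 kips.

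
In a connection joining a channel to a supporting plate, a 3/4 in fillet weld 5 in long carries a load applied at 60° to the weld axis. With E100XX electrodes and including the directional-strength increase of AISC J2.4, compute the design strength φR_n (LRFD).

φR_n ≈ 167 kips

E100XX → F_EXX = 100 ksi.
t_e = 0.707 × 0.75 = 0.5302 in; A_we = 0.5302 × 5 = 2.651 in².
Directional factor: 1.0 + 0.5 sin^1.5(60°) = 1.403.
F_nw = 0.6 × 100 × 1.403 = 84.18 ksi.
φR_n = 0.75 × 84.18 × 2.651 = 167.4 kips.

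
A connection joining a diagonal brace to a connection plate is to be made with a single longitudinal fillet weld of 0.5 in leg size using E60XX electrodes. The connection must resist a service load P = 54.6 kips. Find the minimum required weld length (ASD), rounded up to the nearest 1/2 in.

E60XX → F_EXX = 60 ksi.
Throat t_e = 0.707 × 0.5 = 0.3535 in.
r_n/Ω = (0.6 × 60 × 0.3535) / 2.0 = 6.363 kip/in.
L_req = P / (r_n/Ω) = 54.6 / 6.363 = 8.581 in total.
Round up → use L = 9 in.

L = 9 in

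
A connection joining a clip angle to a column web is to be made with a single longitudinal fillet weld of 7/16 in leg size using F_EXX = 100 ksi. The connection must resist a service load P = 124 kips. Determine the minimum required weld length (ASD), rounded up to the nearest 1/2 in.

L = 13.5 in

Throat t_e = 0.707 × 0.4375 = 0.3093 in.
r_n/Ω = (0.6 × 100 × 0.3093) / 2.0 = 9.279 kip/in.
L_req = P / (r_n/Ω) = 124 / 9.279 = 13.36 in total.
Round up → use L = 13.5 in.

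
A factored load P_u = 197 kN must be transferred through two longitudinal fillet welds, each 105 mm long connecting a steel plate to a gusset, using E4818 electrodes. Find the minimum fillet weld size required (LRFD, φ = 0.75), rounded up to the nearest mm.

w = 7 mm

E48XX → F_EXX = 480 MPa.
Total weld length L = 210 mm.
Required throat t_e = P_u / (φ × 0.6 F_EXX × L) = 197 / (0.75 × 0.6 × 480 × 210 × 10⁻³) = 4.343 mm.
Required leg w = t_e / 0.707 = 6.143 mm → use 7 mm.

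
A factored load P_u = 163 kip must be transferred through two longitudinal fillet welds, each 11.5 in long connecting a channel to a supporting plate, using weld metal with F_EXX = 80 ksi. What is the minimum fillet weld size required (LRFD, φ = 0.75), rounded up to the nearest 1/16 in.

Total weld length L = 23 in.
Required throat t_e = P_u / (φ × 0.6 F_EXX × L) = 163 / (0.75 × 0.6 × 80 × 23) = 0.1969 in.
Required leg w = t_e / 0.707 = 0.2784 in → use 5/16 in.

w = 5/16 in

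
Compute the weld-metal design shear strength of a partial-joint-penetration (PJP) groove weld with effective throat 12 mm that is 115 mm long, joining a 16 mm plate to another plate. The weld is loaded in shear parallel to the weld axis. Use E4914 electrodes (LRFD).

E49XX → F_EXX = 490 MPa.
Effective throat (given) t_e = 12 mm.
A_we = 12 × 115 = 1380 mm².
F_nw = 0.6 F_EXX = 294 MPa.
φR_n = 0.75 × 294 × 1380 × 10⁻³ = 304.3 kN.

φR_n ≈ 304 kN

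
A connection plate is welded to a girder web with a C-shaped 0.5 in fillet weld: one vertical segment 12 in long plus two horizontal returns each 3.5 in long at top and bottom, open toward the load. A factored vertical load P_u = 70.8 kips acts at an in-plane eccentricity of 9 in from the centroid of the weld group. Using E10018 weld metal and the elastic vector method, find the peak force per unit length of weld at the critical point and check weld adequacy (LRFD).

E100XX → F_EXX = 100 ksi.
Total weld length L_w = 19 in. Treat welds as unit-width lines.
Centroid: x̄ = 2×3.5×1.75 / 19 = 0.6447 in from the vertical weld.
Polar moment about centroid: J = I_x + I_y = [12³/12 + 2×3.5×6²] + [12×0.6447² + 2(3.5³/12 + 3.5×1.105²)] = 416.7 in³.
Direct shear f_v = P/L_w = 70.8 / 19 = 3.726 kip/in (vertical).
Torsion M = P·e = 70.8 × 9 = 637.2 kip·in.
Critical point at (x, y) = (2.855, 6) from centroid. f_tx = M·y/J = 9.175 kip/in; f_ty = M·x/J = 4.366 kip/in.
Resultant f_max = √[f_tx² + (f_v + f_ty)²] = √[9.175² + (3.726 + 4.366)²] = 12.23 kip/in.
Capacity per unit length: φr_n = 0.75 × 0.6 × 100 × (0.707 × 0.5) = 15.91 kip/in.
12.23 ≤ 15.91 → adequate.

f_max ≈ 12.2 kip/in; adequate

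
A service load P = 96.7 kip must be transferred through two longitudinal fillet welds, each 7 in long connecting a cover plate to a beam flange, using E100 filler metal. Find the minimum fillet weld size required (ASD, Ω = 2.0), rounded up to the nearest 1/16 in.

w = 3/8 in

E100XX → F_EXX = 100 ksi.
Total weld length L = 14 in.
Required throat t_e = P × Ω / (0.6 F_EXX × L) = 96.7 × 2.0 / (0.6 × 100 × 14) = 0.2302 in.
Required leg w = t_e / 0.707 = 0.3257 in → use 3/8 in.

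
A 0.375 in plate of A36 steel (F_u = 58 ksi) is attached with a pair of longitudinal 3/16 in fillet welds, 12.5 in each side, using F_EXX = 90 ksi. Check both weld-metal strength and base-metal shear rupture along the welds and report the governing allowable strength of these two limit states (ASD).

R_n/Ω ≈ 89.5 kips (weld metal governs)

t_e = 0.707 × 0.1875 = 0.1326 in; L = 25 in.
Weld metal: R_n/Ω = (1/2.0) × 0.6 × 90 × 0.1326 × 25 = 89.48 kips.
Base metal (shear rupture): R_n/Ω = (1/2.0) × 0.6 × 58 × 0.375 × 25 = 163.1 kips.
Governing: weld metal.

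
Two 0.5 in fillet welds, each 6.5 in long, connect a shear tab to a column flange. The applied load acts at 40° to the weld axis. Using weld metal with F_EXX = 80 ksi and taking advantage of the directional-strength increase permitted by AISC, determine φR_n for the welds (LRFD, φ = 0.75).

t_e = 0.707 × 0.5 = 0.3535 in; A_we = 0.3535 × 13 = 4.595 in².
Directional factor: 1.0 + 0.5 sin^1.5(40°) = 1.258.
F_nw = 0.6 × 80 × 1.258 = 60.37 ksi.
φR_n = 0.75 × 60.37 × 4.595 = 208.1 kips.

φR_n ≈ 208 kips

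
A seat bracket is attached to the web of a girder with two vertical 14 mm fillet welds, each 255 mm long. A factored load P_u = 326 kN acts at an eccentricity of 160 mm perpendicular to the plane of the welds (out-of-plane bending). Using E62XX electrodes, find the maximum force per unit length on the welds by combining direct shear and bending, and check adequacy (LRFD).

f_max ≈ 2490 N/mm; adequate

E62XX → F_EXX = 620 MPa.
L_w = 2 × 255 = 510 mm; section modulus (unit throat) S = 2 × L²/6 = 21680 mm².
Direct shear f_v = P/L_w = 326×10³/510 = 639.2 N/mm.
Moment M = P × e = 326×10³ × 160 = 52160000 N·mm; bending f_b = M/S = 2406 N/mm.
f_max = √(f_v² + f_b²) = √(639.2² + 2406²) = 2490 N/mm.
φr_n = 0.75 × 0.6 × 620 × (0.707 × 14) = 2762 N/mm → adequate.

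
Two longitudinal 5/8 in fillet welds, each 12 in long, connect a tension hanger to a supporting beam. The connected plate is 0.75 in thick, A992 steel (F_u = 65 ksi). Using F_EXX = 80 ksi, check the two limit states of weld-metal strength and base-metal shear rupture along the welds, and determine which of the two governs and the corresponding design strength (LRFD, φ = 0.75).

t_e = 0.707 × 0.625 = 0.4419 in; L = 24 in.
Weld metal: φR_n = 0.75 × 0.6 × 80 × 0.4419 × 24 = 381.8 kips.
Base metal (shear rupture): φR_n = 0.75 × 0.6 × 65 × 0.75 × 24 = 526.5 kips.
Governing: weld metal.

φR_n ≈ 382 kips (weld metal governs)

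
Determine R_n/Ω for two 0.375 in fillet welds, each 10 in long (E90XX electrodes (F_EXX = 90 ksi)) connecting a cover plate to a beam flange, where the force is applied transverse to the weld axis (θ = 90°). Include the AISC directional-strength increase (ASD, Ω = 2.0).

R_n/Ω ≈ 215 kips

t_e = 0.707 × 0.375 = 0.2651 in; A_we = 0.2651 × 20 = 5.303 in².
Directional factor: 1.0 + 0.5 sin^1.5(90°) = 1.5.
F_nw = 0.6 × 90 × 1.5 = 81 ksi.
R_n/Ω = (81 × 5.303) / 2.0 = 214.8 kips.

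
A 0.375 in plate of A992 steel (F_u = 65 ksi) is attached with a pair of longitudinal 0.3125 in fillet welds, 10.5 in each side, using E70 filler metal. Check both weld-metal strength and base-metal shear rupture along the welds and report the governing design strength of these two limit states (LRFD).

E70XX → F_EXX = 70 ksi.
t_e = 0.707 × 0.3125 = 0.2209 in; L = 21 in.
Weld metal: φR_n = 0.75 × 0.6 × 70 × 0.2209 × 21 = 146.2 kips.
Base metal (shear rupture): φR_n = 0.75 × 0.6 × 65 × 0.375 × 21 = 230.3 kips.
Governing: weld metal.

φR_n ≈ 146 kips (weld metal governs)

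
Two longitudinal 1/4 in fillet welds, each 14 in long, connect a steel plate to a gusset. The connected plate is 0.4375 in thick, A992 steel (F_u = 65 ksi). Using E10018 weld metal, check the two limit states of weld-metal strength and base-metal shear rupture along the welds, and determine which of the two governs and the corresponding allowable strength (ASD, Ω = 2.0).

R_n/Ω ≈ 148 kips (weld metal governs)

E100XX → F_EXX = 100 ksi.
t_e = 0.707 × 0.25 = 0.1767 in; L = 28 in.
Weld metal: R_n/Ω = (1/2.0) × 0.6 × 100 × 0.1767 × 28 = 148.5 kips.
Base metal (shear rupture): R_n/Ω = (1/2.0) × 0.6 × 65 × 0.4375 × 28 = 238.9 kips.
Governing: weld metal.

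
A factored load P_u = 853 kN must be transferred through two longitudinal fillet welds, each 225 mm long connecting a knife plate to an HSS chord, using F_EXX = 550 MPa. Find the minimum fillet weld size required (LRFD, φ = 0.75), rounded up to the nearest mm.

w = 11 mm

Total weld length L = 450 mm.
Required throat t_e = P_u / (φ × 0.6 F_EXX × L) = 853 / (0.75 × 0.6 × 550 × 450 × 10⁻³) = 7.659 mm.
Required leg w = t_e / 0.707 = 10.83 mm → use 11 mm.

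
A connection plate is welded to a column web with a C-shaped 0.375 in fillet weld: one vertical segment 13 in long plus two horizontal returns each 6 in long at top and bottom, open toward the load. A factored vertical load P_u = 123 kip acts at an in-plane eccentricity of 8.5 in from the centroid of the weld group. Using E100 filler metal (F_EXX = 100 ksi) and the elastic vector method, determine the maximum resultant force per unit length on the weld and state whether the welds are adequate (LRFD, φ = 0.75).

Total weld length L_w = 25 in. Treat welds as unit-width lines.
Centroid: x̄ = 2×6×3 / 25 = 1.44 in from the vertical weld.
Polar moment about centroid: J = I_x + I_y = [13³/12 + 2×6×6.5²] + [13×1.44² + 2(6³/12 + 6×1.56²)] = 782.2 in³.
Direct shear f_v = P/L_w = 123 / 25 = 4.92 kip/in (vertical).
Torsion M = P·e = 123 × 8.5 = 1045.5 kip·in.
Critical point at (x, y) = (4.56, 6.5) from centroid. f_tx = M·y/J = 8.688 kip/in; f_ty = M·x/J = 6.095 kip/in.
Resultant f_max = √[f_tx² + (f_v + f_ty)²] = √[8.688² + (4.92 + 6.095)²] = 14.03 kip/in.
Capacity per unit length: φr_n = 0.75 × 0.6 × 100 × (0.707 × 0.375) = 11.93 kip/in.
14.03 > 11.93 → NOT adequate.

f_max ≈ 14 kip/in; NOT adequate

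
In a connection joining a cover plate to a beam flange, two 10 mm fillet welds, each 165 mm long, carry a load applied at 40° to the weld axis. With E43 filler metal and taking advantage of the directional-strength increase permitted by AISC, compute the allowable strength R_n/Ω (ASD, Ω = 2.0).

R_n/Ω ≈ 379 kN

E43XX → F_EXX = 430 MPa.
t_e = 0.707 × 10 = 7.07 mm; A_we = 7.07 × 330 = 2333 mm².
Directional factor: 1.0 + 0.5 sin^1.5(40°) = 1.258.
F_nw = 0.6 × 430 × 1.258 = 324.5 MPa.
R_n/Ω = (324.5 × 2333) / 2.0 × 10⁻³ = 378.5 kN.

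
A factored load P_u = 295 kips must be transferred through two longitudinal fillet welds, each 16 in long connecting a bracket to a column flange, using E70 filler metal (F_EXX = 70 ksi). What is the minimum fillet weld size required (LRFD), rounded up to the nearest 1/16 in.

w = 7/16 in

Total weld length L = 32 in.
Required throat t_e = P_u / (φ × 0.6 F_EXX × L) = 295 / (0.75 × 0.6 × 70 × 32) = 0.2927 in.
Required leg w = t_e / 0.707 = 0.4139 in → use 7/16 in.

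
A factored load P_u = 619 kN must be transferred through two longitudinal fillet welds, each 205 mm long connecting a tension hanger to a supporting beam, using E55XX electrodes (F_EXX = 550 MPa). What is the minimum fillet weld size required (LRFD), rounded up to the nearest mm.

Total weld length L = 410 mm.
Required throat t_e = P_u / (φ × 0.6 F_EXX × L) = 619 / (0.75 × 0.6 × 550 × 410 × 10⁻³) = 6.1 mm.
Required leg w = t_e / 0.707 = 8.628 mm → use 9 mm.

w = 9 mm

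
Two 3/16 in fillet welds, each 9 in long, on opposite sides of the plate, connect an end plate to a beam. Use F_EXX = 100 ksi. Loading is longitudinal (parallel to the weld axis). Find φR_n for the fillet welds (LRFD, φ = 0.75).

φR_n ≈ 107 kip

Effective throat t_e = 0.707 × 0.1875 = 0.1326 in.
Total length L = 18 in; A_we = 0.1326 × 18 = 2.386 in².
F_nw = 0.6 F_EXX = 0.6 × 100 = 60 ksi.
φR_n = 0.75 × 60 × 2.386 = 107.4 kip.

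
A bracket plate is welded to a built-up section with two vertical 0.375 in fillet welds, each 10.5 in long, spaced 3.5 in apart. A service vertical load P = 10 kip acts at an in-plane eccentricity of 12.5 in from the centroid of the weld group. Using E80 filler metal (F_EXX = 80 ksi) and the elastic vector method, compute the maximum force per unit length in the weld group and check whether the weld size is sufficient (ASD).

Total weld length L_w = 21 in. Treat welds as unit-width lines.
Polar moment about centroid: J = 2[d³/12 + d(b/2)²] = 2[10.5³/12 + 10.5×1.75²] = 257.2 in³.
Direct shear f_v = P/L_w = 10 / 21 = 0.4762 kip/in (vertical).
Torsion M = P·e = 10 × 12.5 = 125 kip·in.
Critical point at (x, y) = (1.75, 5.25) from centroid. f_tx = M·y/J = 2.551 kip/in; f_ty = M·x/J = 0.8503 kip/in.
Resultant f_max = √[f_tx² + (f_v + f_ty)²] = √[2.551² + (0.4762 + 0.8503)²] = 2.875 kip/in.
Capacity per unit length: r_n/Ω = (1/2.0) × 0.6 × 80 × (0.707 × 0.375) = 6.363 kip/in.
2.875 ≤ 6.363 → adequate.

f_max ≈ 2.88 kip/in; adequate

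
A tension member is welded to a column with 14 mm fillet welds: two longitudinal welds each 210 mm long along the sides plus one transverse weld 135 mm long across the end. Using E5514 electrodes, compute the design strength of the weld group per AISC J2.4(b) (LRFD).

E55XX → F_EXX = 550 MPa.
t_e = 0.707 × 14 = 9.898 mm.
R_nwl = 0.6 × 550 × 9.898 × 420 × 10⁻³ = 1372 kN (longitudinal, 2 welds).
R_nwt = 0.6 × 550 × 9.898 × 135 × 10⁻³ = 441 kN (transverse, base value).
(i) R_nwl + R_nwt = 1813 kN; (ii) 0.85 R_nwl + 1.5 R_nwt = 1828 kN.
R_n = max = 1828 kN [governs: (ii)]; φR_n = 1371 kN.

φR_n ≈ 1370 kN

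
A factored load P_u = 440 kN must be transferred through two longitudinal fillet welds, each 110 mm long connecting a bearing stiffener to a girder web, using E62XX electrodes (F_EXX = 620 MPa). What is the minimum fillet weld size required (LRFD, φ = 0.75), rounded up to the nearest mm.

Total weld length L = 220 mm.
Required throat t_e = P_u / (φ × 0.6 F_EXX × L) = 440 / (0.75 × 0.6 × 620 × 220 × 10⁻³) = 7.168 mm.
Required leg w = t_e / 0.707 = 10.14 mm → use 11 mm.

w = 11 mm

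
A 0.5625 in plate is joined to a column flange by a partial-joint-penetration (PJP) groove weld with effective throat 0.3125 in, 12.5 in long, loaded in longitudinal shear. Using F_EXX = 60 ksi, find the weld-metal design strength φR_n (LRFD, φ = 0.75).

φR_n ≈ 105 kips

Effective throat (given) t_e = 0.3125 in.
A_we = 0.3125 × 12.5 = 3.906 in².
F_nw = 0.6 F_EXX = 36 ksi.
φR_n = 0.75 × 36 × 3.906 = 105.5 kips.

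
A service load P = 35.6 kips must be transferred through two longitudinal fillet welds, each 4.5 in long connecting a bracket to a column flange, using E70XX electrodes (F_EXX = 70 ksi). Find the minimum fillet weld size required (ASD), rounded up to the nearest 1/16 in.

Total weld length L = 9 in.
Required throat t_e = P × Ω / (0.6 F_EXX × L) = 35.6 × 2.0 / (0.6 × 70 × 9) = 0.1884 in.
Required leg w = t_e / 0.707 = 0.2664 in → use 5/16 in.

w = 5/16 in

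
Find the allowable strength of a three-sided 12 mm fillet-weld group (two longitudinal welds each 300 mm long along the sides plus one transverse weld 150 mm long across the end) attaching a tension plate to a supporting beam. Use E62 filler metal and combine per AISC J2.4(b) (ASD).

R_n/Ω ≈ 1180 kN

E62XX → F_EXX = 620 MPa.
t_e = 0.707 × 12 = 8.484 mm.
R_nwl = 0.6 × 620 × 8.484 × 600 × 10⁻³ = 1894 kN (longitudinal, 2 welds).
R_nwt = 0.6 × 620 × 8.484 × 150 × 10⁻³ = 473.4 kN (transverse, base value).
(i) R_nwl + R_nwt = 2367 kN; (ii) 0.85 R_nwl + 1.5 R_nwt = 2320 kN.
R_n = max = 2367 kN [governs: (i)]; R_n/Ω = 1184 kN.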